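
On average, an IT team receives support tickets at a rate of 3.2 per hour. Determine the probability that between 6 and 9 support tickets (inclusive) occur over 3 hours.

Over the interval, μ = 3.2 × 3 = 9.6 (3 hours).
P(6 ≤ N ≤ 9) = Σ_{j=6}^{9} e^(−9.6) · 9.6^j/j! ≈ 0.4250.

0.4250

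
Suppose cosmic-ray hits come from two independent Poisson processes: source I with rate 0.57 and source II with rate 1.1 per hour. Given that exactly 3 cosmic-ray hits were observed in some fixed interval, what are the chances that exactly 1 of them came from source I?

Given the total, each event is independently from source I with probability p = λ_I/(λ_I+λ_II) = 0.57/1.67 ≈ 0.3413.
So K ~ Binomial(3, 0.57/1.67): P(K = 1) = C(3,1) · (0.57/1.67)^1 · (1.1/1.67)^2 ≈ 0.4443.

0.4443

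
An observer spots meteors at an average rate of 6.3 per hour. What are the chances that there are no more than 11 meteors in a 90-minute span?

0.7573

Over the interval, μ = 6.3 × 1.5 = 9.45 (a 90-minute span = 1.5 hours).
P(N ≤ 11) = Σ_{j=0}^{11} e^(−μ) μ^j/j! ≈ 0.7573.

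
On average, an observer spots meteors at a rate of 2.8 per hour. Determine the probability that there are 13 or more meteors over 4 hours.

Over the interval, μ = 2.8 × 4 = 11.2 (4 hours).
P(N ≥ 13) = 1 − P(N ≤ 12) = 1 − Σ_{j=0}^{12} e^(−μ) μ^j/j! ≈ 0.3334.

0.3334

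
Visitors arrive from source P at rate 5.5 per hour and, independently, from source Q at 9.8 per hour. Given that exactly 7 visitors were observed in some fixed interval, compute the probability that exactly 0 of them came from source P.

Given the total, each event is independently from source P with probability p = λ_P/(λ_P+λ_Q) = 5.5/15.3 ≈ 0.3595.
So K ~ Binomial(7, 5.5/15.3): P(K = 0) = C(7,0) · (5.5/15.3)^0 · (9.8/15.3)^7 ≈ 0.0442.

0.0442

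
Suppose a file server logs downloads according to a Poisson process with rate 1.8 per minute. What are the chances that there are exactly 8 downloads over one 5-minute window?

0.1318

Over the interval, μ = 1.8 × 5 = 9 (a 5-minute window = 5 minutes).
P(N = 8) = e^(−μ) μ^8/8! = e^(−9) · 9^8/40320 ≈ 0.1318.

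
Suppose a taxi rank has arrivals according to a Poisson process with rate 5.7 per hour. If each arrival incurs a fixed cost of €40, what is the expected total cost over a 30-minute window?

E[N] = 5.7 × 0.5 = 2.85 (a 30-minute window = 0.5 hours); E[cost] = 2.85 × €40 = €114.

€114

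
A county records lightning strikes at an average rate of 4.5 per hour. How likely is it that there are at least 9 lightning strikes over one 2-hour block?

0.5443

Over the interval, μ = 4.5 × 2 = 9 (a 2-hour block = 2 hours).
P(N ≥ 9) = 1 − P(N ≤ 8) = 1 − Σ_{j=0}^{8} e^(−μ) μ^j/j! ≈ 0.5443.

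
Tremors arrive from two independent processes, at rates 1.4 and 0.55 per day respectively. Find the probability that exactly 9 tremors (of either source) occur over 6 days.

0.0939

Independent Poisson processes superpose: combined rate λ = 1.4 + 0.55 = 1.95 per day.
Over the interval, μ = 1.95 × 6 = 11.7 (6 days).
P(N = 9) = e^(−11.7) · 11.7^9/9! ≈ 0.0939.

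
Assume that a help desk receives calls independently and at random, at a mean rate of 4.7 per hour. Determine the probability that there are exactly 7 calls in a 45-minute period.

0.0395

Over the interval, μ = 4.7 × 0.75 = 3.525 (a 45-minute period = 0.75 hours).
P(N = 7) = e^(−μ) μ^7/7! = e^(−3.525) · 3.525^7/5040 ≈ 0.0395.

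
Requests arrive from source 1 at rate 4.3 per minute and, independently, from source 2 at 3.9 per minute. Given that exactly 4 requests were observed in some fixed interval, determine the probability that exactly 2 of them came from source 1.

Given the total, each event is independently from source 1 with probability p = λ_1/(λ_1+λ_2) = 4.3/8.2 ≈ 0.5244.
So K ~ Binomial(4, 4.3/8.2): P(K = 2) = C(4,2) · (4.3/8.2)^2 · (3.9/8.2)^2 ≈ 0.3732.

0.3732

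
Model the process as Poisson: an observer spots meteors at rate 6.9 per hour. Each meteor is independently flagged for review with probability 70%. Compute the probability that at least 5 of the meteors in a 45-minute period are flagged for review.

0.2979

Thinning: the meteors that are flagged for review themselves form a Poisson process with rate 0.7 × 6.9 = 4.83 per hour.
Over the interval, μ = 4.83 × 0.75 = 3.6225 (a 45-minute period = 0.75 hours).
P(N ≥ 5) = 1 − P(N ≤ 4) ≈ 0.2979.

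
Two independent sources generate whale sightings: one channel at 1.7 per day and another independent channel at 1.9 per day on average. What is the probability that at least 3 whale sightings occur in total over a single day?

Independent Poisson processes superpose: combined rate λ = 1.7 + 1.9 = 3.6 per day.
So μ = 3.6.
P(N ≥ 3) = 1 − P(N ≤ 2) ≈ 0.6973.

0.6973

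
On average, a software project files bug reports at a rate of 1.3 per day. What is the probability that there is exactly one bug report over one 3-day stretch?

Over the interval, μ = 1.3 × 3 = 3.9 (a 3-day stretch = 3 days).
P(N = 1) = e^(−μ) μ^1/1! = e^(−3.9) · 3.9^1/1 ≈ 0.0789.

0.0789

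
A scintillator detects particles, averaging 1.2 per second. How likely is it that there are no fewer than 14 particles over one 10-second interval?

0.3185

Over the interval, μ = 1.2 × 10 = 12 (a 10-second interval = 10 seconds).
P(N ≥ 14) = 1 − P(N ≤ 13) = 1 − Σ_{j=0}^{13} e^(−μ) μ^j/j! ≈ 0.3185.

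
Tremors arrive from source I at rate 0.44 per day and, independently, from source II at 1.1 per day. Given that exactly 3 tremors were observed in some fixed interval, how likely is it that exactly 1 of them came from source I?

Given the total, each event is independently from source I with probability p = λ_I/(λ_I+λ_II) = 0.44/1.54 ≈ 0.2857.
So K ~ Binomial(3, 0.44/1.54): P(K = 1) = C(3,1) · (0.44/1.54)^1 · (1.1/1.54)^2 ≈ 0.4373.

0.4373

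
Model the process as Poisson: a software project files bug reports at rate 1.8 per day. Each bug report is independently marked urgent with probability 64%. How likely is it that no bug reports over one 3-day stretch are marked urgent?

Thinning: the bug reports that are marked urgent themselves form a Poisson process with rate 0.64 × 1.8 = 1.152 per day.
Over the interval, μ = 1.152 × 3 = 3.456 (a 3-day stretch = 3 days).
P(N = 0) = e^(−3.456) · 3.456^0/0! ≈ 0.0316.

0.0316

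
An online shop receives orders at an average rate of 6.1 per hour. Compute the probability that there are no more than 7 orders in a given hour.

0.7301

With mean μ = 6.1 per hour,
P(N ≤ 7) = Σ_{j=0}^{7} e^(−μ) μ^j/j! ≈ 0.7301.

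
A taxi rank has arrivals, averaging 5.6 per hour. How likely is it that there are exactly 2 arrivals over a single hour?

With mean μ = 5.6 per hour,
P(N = 2) = e^(−μ) μ^2/2! = e^(−5.6) · 5.6^2/2 ≈ 0.0580.

0.0580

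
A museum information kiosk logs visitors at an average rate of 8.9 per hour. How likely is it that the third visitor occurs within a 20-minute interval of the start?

Over the interval, μ = 8.9 × 1/3 ≈ 2.96667 (a 20-minute interval = 1/3 hours).
The third arrival falls in the interval iff at least 3 events occur there: P(S_3 ≤ t) = P(N ≥ 3) = 1 − P(N ≤ 2) ≈ 0.5693.

0.5693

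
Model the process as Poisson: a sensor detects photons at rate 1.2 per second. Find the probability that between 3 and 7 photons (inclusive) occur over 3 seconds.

0.6665

Over the interval, μ = 1.2 × 3 = 3.6 (3 seconds).
P(3 ≤ N ≤ 7) = Σ_{j=3}^{7} e^(−3.6) · 3.6^j/j! ≈ 0.6665.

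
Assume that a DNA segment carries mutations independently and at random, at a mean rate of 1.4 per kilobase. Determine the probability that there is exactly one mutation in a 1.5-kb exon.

Over the interval, μ = 1.4 × 1.5 = 2.1 (a 1.5-kb exon = 1.5 kilobases).
P(N = 1) = e^(−μ) μ^1/1! = e^(−2.1) · 2.1^1/1 ≈ 0.2572.

0.2572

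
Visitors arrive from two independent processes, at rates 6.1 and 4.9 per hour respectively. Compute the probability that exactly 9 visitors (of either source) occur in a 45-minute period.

0.1275

Independent Poisson processes superpose: combined rate λ = 6.1 + 4.9 = 11 per hour.
Over the interval, μ = 11 × 0.75 = 8.25 (a 45-minute period = 0.75 hours).
P(N = 9) = e^(−8.25) · 8.25^9/9! ≈ 0.1275.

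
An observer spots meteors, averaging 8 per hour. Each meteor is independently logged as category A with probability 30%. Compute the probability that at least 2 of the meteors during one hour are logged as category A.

Thinning: the meteors that are logged as category A themselves form a Poisson process with rate 0.3 × 8 = 2.4 per hour.
So μ = 2.4.
P(N ≥ 2) = 1 − P(N ≤ 1) ≈ 0.6916.

0.6916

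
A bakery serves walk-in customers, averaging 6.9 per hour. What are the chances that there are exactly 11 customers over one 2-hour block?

0.0880

Over the interval, μ = 6.9 × 2 = 13.8 (a 2-hour block = 2 hours).
P(N = 11) = e^(−μ) μ^11/11! = e^(−13.8) · 13.8^11/39916800 ≈ 0.0880.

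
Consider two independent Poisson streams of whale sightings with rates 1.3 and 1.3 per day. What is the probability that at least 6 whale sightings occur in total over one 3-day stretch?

Independent Poisson processes superpose: combined rate λ = 1.3 + 1.3 = 2.6 per day.
Over the interval, μ = 2.6 × 3 = 7.8 (a 3-day stretch = 3 days).
P(N ≥ 6) = 1 − P(N ≤ 5) ≈ 0.7897.

0.7897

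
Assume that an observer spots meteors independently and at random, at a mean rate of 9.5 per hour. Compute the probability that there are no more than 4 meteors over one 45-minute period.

Over the interval, μ = 9.5 × 0.75 = 7.125 (a 45-minute period = 0.75 hours).
P(N ≤ 4) = Σ_{j=0}^{4} e^(−μ) μ^j/j! ≈ 0.1619.

0.1619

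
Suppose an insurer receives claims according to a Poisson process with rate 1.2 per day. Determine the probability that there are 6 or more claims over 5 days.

0.5543

Over the interval, μ = 1.2 × 5 = 6 (5 days).
P(N ≥ 6) = 1 − P(N ≤ 5) = 1 − Σ_{j=0}^{5} e^(−μ) μ^j/j! ≈ 0.5543.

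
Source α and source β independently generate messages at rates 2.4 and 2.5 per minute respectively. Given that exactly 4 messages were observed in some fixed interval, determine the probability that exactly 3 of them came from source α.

0.2398

Given the total, each event is independently from source α with probability p = λ_α/(λ_α+λ_β) = 2.4/4.9 ≈ 0.4898.
So K ~ Binomial(4, 2.4/4.9): P(K = 3) = C(4,3) · (2.4/4.9)^3 · (2.5/4.9)^1 ≈ 0.2398.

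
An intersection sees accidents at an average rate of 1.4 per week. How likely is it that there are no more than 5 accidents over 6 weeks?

0.1573

Over the interval, μ = 1.4 × 6 = 8.4 (6 weeks).
P(N ≤ 5) = Σ_{j=0}^{5} e^(−μ) μ^j/j! ≈ 0.1573.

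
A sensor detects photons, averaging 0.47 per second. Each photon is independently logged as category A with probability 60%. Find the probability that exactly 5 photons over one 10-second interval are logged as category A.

Thinning: the photons that are logged as category A themselves form a Poisson process with rate 0.6 × 0.47 = 0.282 per second.
Over the interval, μ = 0.282 × 10 = 2.82 (a 10-second interval = 10 seconds).
P(N = 5) = e^(−2.82) · 2.82^5/5! ≈ 0.0886.

0.0886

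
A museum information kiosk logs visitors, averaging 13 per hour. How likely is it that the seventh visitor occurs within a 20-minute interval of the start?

Over the interval, μ = 13 × 1/3 ≈ 4.33333 (a 20-minute interval = 1/3 hours).
The seventh arrival falls in the interval iff at least 7 events occur there: P(S_7 ≤ t) = P(N ≥ 7) = 1 − P(N ≤ 6) ≈ 0.1482.

0.1482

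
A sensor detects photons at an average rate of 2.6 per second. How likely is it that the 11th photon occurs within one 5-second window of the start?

0.7483

Over the interval, μ = 2.6 × 5 = 13 (a 5-second window = 5 seconds).
The 11th arrival falls in the interval iff at least 11 events occur there: P(S_11 ≤ t) = P(N ≥ 11) = 1 − P(N ≤ 10) ≈ 0.7483.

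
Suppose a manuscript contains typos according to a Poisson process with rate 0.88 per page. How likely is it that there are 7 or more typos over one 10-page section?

Over the interval, μ = 0.88 × 10 = 8.8 (a 10-page section = 10 pages).
P(N ≥ 7) = 1 − P(N ≤ 6) = 1 − Σ_{j=0}^{6} e^(−μ) μ^j/j! ≈ 0.7744.

0.7744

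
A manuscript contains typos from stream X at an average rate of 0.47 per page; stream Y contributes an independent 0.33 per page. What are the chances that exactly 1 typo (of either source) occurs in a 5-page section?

0.0733

Independent Poisson processes superpose: combined rate λ = 0.47 + 0.33 = 0.8 per page.
Over the interval, μ = 0.8 × 5 = 4 (a 5-page section = 5 pages).
P(N = 1) = e^(−4) · 4^1/1! ≈ 0.0733.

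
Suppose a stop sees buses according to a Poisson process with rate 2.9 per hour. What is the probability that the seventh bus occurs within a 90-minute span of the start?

0.1502

Over the interval, μ = 2.9 × 1.5 = 4.35 (a 90-minute span = 1.5 hours).
The seventh arrival falls in the interval iff at least 7 events occur there: P(S_7 ≤ t) = P(N ≥ 7) = 1 − P(N ≤ 6) ≈ 0.1502.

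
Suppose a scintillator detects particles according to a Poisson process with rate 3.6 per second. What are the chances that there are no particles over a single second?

0.0273

With mean μ = 3.6 per second,
P(N = 0) = e^(−μ) μ^0/0! = e^(−3.6) · 3.6^0/1 ≈ 0.0273.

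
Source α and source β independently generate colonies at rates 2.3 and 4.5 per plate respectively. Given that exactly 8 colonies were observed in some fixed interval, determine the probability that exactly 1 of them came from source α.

0.1504

Given the total, each event is independently from source α with probability p = λ_α/(λ_α+λ_β) = 2.3/6.8 ≈ 0.3382.
So K ~ Binomial(8, 2.3/6.8): P(K = 1) = C(8,1) · (2.3/6.8)^1 · (4.5/6.8)^7 ≈ 0.1504.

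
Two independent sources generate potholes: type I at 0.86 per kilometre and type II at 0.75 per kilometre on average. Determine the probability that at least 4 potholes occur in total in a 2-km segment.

Independent Poisson processes superpose: combined rate λ = 0.86 + 0.75 = 1.61 per kilometre.
Over the interval, μ = 1.61 × 2 = 3.22 (a 2-km segment = 2 kilometres).
P(N ≥ 4) = 1 − P(N ≤ 3) ≈ 0.4019.

0.4019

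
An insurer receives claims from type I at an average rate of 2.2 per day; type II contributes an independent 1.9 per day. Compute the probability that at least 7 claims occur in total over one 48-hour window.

Independent Poisson processes superpose: combined rate λ = 2.2 + 1.9 = 4.1 per day.
Over the interval, μ = 4.1 × 2 = 8.2 (a 48-hour window = 2 days).
P(N ≥ 7) = 1 − P(N ≤ 6) ≈ 0.7104.

0.7104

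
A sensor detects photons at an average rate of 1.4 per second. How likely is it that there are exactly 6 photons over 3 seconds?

Over the interval, μ = 1.4 × 3 = 4.2 (3 seconds).
P(N = 6) = e^(−μ) μ^6/6! = e^(−4.2) · 4.2^6/720 ≈ 0.1143.

0.1143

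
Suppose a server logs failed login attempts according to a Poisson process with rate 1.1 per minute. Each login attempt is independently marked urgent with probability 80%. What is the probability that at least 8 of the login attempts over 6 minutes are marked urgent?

Thinning: the login attempts that are marked urgent themselves form a Poisson process with rate 0.8 × 1.1 = 0.88 per minute.
Over the interval, μ = 0.88 × 6 = 5.28 (6 minutes).
P(N ≥ 8) = 1 − P(N ≤ 7) ≈ 0.1642.

0.1642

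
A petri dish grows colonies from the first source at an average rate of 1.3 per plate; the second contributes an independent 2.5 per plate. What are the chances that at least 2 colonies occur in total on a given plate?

Independent Poisson processes superpose: combined rate λ = 1.3 + 2.5 = 3.8 per plate.
So μ = 3.8.
P(N ≥ 2) = 1 − P(N ≤ 1) ≈ 0.8926.

0.8926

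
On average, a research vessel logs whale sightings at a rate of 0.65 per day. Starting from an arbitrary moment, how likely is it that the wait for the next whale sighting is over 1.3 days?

The wait for the next event is exponential with rate λ = 0.65 per day.
P(T > 1.3) = e^(−λt) = e^(−0.65 × 1.3) = e^(−0.845) ≈ 0.4296.

0.4296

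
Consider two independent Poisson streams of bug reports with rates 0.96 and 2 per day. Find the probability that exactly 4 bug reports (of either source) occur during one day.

0.1657

Independent Poisson processes superpose: combined rate λ = 0.96 + 2 = 2.96 per day.
So μ = 2.96.
P(N = 4) = e^(−2.96) · 2.96^4/4! ≈ 0.1657.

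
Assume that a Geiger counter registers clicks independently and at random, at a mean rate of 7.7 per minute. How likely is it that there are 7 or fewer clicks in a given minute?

With mean μ = 7.7 per minute,
P(N ≤ 7) = Σ_{j=0}^{7} e^(−μ) μ^j/j! ≈ 0.4956.

0.4956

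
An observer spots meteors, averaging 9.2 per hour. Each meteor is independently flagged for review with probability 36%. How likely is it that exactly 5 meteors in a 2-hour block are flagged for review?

Thinning: the meteors that are flagged for review themselves form a Poisson process with rate 0.36 × 9.2 = 3.312 per hour.
Over the interval, μ = 3.312 × 2 = 6.624 (a 2-hour block = 2 hours).
P(N = 5) = e^(−6.624) · 6.624^5/5! ≈ 0.1411.

0.1411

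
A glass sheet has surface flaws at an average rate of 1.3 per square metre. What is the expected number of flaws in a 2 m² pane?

E[N] = λt = 1.3 × 2 = 2.6 (a 2 m² pane = 2 square metres).

2.6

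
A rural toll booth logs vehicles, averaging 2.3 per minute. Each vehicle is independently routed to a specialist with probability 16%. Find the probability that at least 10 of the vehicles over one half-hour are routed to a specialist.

Thinning: the vehicles that are routed to a specialist themselves form a Poisson process with rate 0.16 × 2.3 = 0.368 per minute.
Over the interval, μ = 0.368 × 30 = 11.04 (a half-hour = 30 minutes).
P(N ≥ 10) = 1 − P(N ≤ 9) ≈ 0.6638.

0.6638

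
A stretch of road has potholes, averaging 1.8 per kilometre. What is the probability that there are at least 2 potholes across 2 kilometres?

Over the interval, μ = 1.8 × 2 = 3.6 (2 kilometres).
P(N ≥ 2) = 1 − P(N ≤ 1) = 1 − Σ_{j=0}^{1} e^(−μ) μ^j/j! ≈ 0.8743.

0.8743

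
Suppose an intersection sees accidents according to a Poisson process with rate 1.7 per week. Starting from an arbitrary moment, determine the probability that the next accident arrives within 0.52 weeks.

0.5869

Inter-arrival times are exponential with rate λ = 1.7 per week.
P(T ≤ 0.52) = 1 − e^(−λt) = 1 − e^(−1.7 × 0.52) = 1 − e^(−0.884) ≈ 0.5869.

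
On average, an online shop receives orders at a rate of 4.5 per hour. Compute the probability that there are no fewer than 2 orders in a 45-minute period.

Over the interval, μ = 4.5 × 0.75 = 3.375 (a 45-minute period = 0.75 hours).
P(N ≥ 2) = 1 − P(N ≤ 1) = 1 − Σ_{j=0}^{1} e^(−μ) μ^j/j! ≈ 0.8503.

0.8503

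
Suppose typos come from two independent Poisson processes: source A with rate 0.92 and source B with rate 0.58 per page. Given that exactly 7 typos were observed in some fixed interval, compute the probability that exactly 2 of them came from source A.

0.0683

Given the total, each event is independently from source A with probability p = λ_A/(λ_A+λ_B) = 0.92/1.5 ≈ 0.6133.
So K ~ Binomial(7, 0.92/1.5): P(K = 2) = C(7,2) · (0.92/1.5)^2 · (0.58/1.5)^5 ≈ 0.0683.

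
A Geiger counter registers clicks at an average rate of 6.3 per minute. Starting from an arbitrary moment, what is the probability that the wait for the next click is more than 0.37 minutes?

The wait for the next event is exponential with rate λ = 6.3 per minute.
P(T > 0.37) = e^(−λt) = e^(−6.3 × 0.37) = e^(−2.331) ≈ 0.0972.

0.0972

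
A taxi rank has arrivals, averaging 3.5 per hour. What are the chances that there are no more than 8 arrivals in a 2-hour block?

0.7291

Over the interval, μ = 3.5 × 2 = 7 (a 2-hour block = 2 hours).
P(N ≤ 8) = Σ_{j=0}^{8} e^(−μ) μ^j/j! ≈ 0.7291.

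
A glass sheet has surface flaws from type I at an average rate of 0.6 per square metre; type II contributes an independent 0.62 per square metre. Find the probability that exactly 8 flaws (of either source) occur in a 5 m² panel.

Independent Poisson processes superpose: combined rate λ = 0.6 + 0.62 = 1.22 per square metre.
Over the interval, μ = 1.22 × 5 = 6.1 (a 5 m² panel = 5 square metres).
P(N = 8) = e^(−6.1) · 6.1^8/8! ≈ 0.1066.

0.1066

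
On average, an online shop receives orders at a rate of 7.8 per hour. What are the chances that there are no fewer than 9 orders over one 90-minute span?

0.8243

Over the interval, μ = 7.8 × 1.5 = 11.7 (a 90-minute span = 1.5 hours).
P(N ≥ 9) = 1 − P(N ≤ 8) = 1 − Σ_{j=0}^{8} e^(−μ) μ^j/j! ≈ 0.8243.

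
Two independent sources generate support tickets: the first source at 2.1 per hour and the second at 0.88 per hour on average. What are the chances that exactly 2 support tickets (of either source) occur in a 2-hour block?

Independent Poisson processes superpose: combined rate λ = 2.1 + 0.88 = 2.98 per hour.
Over the interval, μ = 2.98 × 2 = 5.96 (a 2-hour block = 2 hours).
P(N = 2) = e^(−5.96) · 5.96^2/2! ≈ 0.0458.

0.0458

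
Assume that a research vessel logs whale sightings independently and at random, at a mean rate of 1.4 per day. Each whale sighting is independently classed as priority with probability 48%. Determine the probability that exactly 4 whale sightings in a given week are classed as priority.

Thinning: the whale sightings that are classed as priority themselves form a Poisson process with rate 0.48 × 1.4 = 0.672 per day.
Over the interval, μ = 0.672 × 7 = 4.704 (a week = 7 days).
P(N = 4) = e^(−4.704) · 4.704^4/4! ≈ 0.1848.

0.1848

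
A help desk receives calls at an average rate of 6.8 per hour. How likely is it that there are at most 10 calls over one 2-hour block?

0.2037

Over the interval, μ = 6.8 × 2 = 13.6 (a 2-hour block = 2 hours).
P(N ≤ 10) = Σ_{j=0}^{10} e^(−μ) μ^j/j! ≈ 0.2037.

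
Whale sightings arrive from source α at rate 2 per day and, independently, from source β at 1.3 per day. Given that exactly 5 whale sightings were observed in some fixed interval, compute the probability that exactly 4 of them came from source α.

0.2657

Given the total, each event is independently from source α with probability p = λ_α/(λ_α+λ_β) = 2/3.3 ≈ 0.6061.
So K ~ Binomial(5, 2/3.3): P(K = 4) = C(5,4) · (2/3.3)^4 · (1.3/3.3)^1 ≈ 0.2657.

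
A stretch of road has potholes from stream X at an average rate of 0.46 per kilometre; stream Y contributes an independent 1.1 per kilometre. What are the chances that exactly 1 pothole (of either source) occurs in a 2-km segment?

0.1378

Independent Poisson processes superpose: combined rate λ = 0.46 + 1.1 = 1.56 per kilometre.
Over the interval, μ = 1.56 × 2 = 3.12 (a 2-km segment = 2 kilometres).
P(N = 1) = e^(−3.12) · 3.12^1/1! ≈ 0.1378.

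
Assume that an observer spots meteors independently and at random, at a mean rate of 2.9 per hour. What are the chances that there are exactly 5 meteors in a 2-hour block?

0.1656

Over the interval, μ = 2.9 × 2 = 5.8 (a 2-hour block = 2 hours).
P(N = 5) = e^(−μ) μ^5/5! = e^(−5.8) · 5.8^5/120 ≈ 0.1656.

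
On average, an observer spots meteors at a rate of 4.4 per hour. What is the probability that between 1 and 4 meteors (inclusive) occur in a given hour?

With mean μ = 4.4 per hour,
P(1 ≤ N ≤ 4) = Σ_{j=1}^{4} e^(−4.4) · 4.4^j/j! ≈ 0.5389.

0.5389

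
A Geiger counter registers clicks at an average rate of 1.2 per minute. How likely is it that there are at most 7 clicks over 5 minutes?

Over the interval, μ = 1.2 × 5 = 6 (5 minutes).
P(N ≤ 7) = Σ_{j=0}^{7} e^(−μ) μ^j/j! ≈ 0.7440.

0.7440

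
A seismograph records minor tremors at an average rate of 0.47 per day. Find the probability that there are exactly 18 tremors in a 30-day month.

0.0570

Over the interval, μ = 0.47 × 30 = 14.1 (a 30-day month = 30 days).
P(N = 18) = e^(−μ) μ^18/18! = e^(−14.1) · 14.1^18/6402373705728000 ≈ 0.0570.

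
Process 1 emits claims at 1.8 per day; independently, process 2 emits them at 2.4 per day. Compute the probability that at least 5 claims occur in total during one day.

0.4102

Independent Poisson processes superpose: combined rate λ = 1.8 + 2.4 = 4.2 per day.
So μ = 4.2.
P(N ≥ 5) = 1 − P(N ≤ 4) ≈ 0.4102.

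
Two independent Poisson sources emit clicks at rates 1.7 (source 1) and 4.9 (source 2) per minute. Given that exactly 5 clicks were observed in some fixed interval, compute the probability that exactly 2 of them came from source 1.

Given the total, each event is independently from source 1 with probability p = λ_1/(λ_1+λ_2) = 1.7/6.6 ≈ 0.2576.
So K ~ Binomial(5, 1.7/6.6): P(K = 2) = C(5,2) · (1.7/6.6)^2 · (4.9/6.6)^3 ≈ 0.2715.

0.2715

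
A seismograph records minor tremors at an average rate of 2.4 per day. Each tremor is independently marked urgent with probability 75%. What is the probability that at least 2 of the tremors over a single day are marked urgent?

Thinning: the tremors that are marked urgent themselves form a Poisson process with rate 0.75 × 2.4 = 1.8 per day.
So μ = 1.8.
P(N ≥ 2) = 1 − P(N ≤ 1) ≈ 0.5372.

0.5372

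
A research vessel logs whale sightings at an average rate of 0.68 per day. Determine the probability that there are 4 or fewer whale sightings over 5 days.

0.7442

Over the interval, μ = 0.68 × 5 = 3.4 (5 days).
P(N ≤ 4) = Σ_{j=0}^{4} e^(−μ) μ^j/j! ≈ 0.7442.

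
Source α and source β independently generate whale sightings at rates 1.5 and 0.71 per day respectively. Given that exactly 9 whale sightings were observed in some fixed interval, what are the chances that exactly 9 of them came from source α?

Given the total, each event is independently from source α with probability p = λ_α/(λ_α+λ_β) = 1.5/2.21 ≈ 0.6787.
So K ~ Binomial(9, 1.5/2.21): P(K = 9) = C(9,9) · (1.5/2.21)^9 · (0.71/2.21)^0 ≈ 0.0306.

0.0306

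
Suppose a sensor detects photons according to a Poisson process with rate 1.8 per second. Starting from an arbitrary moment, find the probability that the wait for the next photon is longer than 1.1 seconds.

0.1381

The wait for the next event is exponential with rate λ = 1.8 per second.
P(T > 1.1) = e^(−λt) = e^(−1.8 × 1.1) = e^(−1.98) ≈ 0.1381.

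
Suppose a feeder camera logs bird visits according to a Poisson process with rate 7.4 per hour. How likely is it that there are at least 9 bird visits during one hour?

0.3243

With mean μ = 7.4 per hour,
P(N ≥ 9) = 1 − P(N ≤ 8) = 1 − Σ_{j=0}^{8} e^(−μ) μ^j/j! ≈ 0.3243.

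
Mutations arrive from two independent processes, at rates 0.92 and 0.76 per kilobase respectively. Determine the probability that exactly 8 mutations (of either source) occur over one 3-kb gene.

Independent Poisson processes superpose: combined rate λ = 0.92 + 0.76 = 1.68 per kilobase.
Over the interval, μ = 1.68 × 3 = 5.04 (a 3-kb gene = 3 kilobases).
P(N = 8) = e^(−5.04) · 5.04^8/8! ≈ 0.0668.

0.0668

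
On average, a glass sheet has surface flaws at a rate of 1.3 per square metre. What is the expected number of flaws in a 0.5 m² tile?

0.65

E[N] = λt = 1.3 × 0.5 = 0.65 (a 0.5 m² tile = 0.5 square metres).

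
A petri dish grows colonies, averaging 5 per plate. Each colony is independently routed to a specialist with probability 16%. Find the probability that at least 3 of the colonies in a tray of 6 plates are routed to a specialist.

0.8575

Thinning: the colonies that are routed to a specialist themselves form a Poisson process with rate 0.16 × 5 = 0.8 per plate.
Over the interval, μ = 0.8 × 6 = 4.8 (a tray of 6 plates = 6 plates).
P(N ≥ 3) = 1 − P(N ≤ 2) ≈ 0.8575.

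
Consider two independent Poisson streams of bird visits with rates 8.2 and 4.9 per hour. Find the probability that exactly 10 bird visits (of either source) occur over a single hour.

Independent Poisson processes superpose: combined rate λ = 8.2 + 4.9 = 13.1 per hour.
So μ = 13.1.
P(N = 10) = e^(−13.1) · 13.1^10/10! ≈ 0.0839.

0.0839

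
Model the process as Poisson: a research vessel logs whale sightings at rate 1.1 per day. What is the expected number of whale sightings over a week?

7.7

E[N] = λt = 1.1 × 7 = 7.7 (a week = 7 days).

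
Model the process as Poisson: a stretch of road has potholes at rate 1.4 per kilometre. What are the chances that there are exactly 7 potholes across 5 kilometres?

0.1490

Over the interval, μ = 1.4 × 5 = 7 (5 kilometres).
P(N = 7) = e^(−μ) μ^7/7! = e^(−7) · 7^7/5040 ≈ 0.1490.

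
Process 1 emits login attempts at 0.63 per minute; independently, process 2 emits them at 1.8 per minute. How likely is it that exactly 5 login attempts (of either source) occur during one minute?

0.0622

Independent Poisson processes superpose: combined rate λ = 0.63 + 1.8 = 2.43 per minute.
So μ = 2.43.
P(N = 5) = e^(−2.43) · 2.43^5/5! ≈ 0.0622.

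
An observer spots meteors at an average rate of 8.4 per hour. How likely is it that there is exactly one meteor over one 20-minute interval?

Over the interval, μ = 8.4 × 1/3 = 2.8 (a 20-minute interval = 1/3 hours).
P(N = 1) = e^(−μ) μ^1/1! = e^(−2.8) · 2.8^1/1 ≈ 0.1703.

0.1703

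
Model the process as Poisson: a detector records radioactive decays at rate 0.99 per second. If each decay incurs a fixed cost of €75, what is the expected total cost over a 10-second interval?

E[N] = 0.99 × 10 = 9.9 (a 10-second interval = 10 seconds); E[cost] = 9.9 × €75 = €742.5.

€742.5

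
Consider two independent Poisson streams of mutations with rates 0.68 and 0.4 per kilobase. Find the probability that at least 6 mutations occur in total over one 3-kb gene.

Independent Poisson processes superpose: combined rate λ = 0.68 + 0.4 = 1.08 per kilobase.
Over the interval, μ = 1.08 × 3 = 3.24 (a 3-kb gene = 3 kilobases).
P(N ≥ 6) = 1 − P(N ≤ 5) ≈ 0.1100.

0.1100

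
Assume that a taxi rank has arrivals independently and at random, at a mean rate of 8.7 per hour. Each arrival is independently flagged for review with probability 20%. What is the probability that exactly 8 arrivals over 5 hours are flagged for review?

Thinning: the arrivals that are flagged for review themselves form a Poisson process with rate 0.2 × 8.7 = 1.74 per hour.
Over the interval, μ = 1.74 × 5 = 8.7 (5 hours).
P(N = 8) = e^(−8.7) · 8.7^8/8! ≈ 0.1356.

0.1356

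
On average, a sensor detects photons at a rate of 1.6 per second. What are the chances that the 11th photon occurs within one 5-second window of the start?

Over the interval, μ = 1.6 × 5 = 8 (a 5-second window = 5 seconds).
The 11th arrival falls in the interval iff at least 11 events occur there: P(S_11 ≤ t) = P(N ≥ 11) = 1 − P(N ≤ 10) ≈ 0.1841.

0.1841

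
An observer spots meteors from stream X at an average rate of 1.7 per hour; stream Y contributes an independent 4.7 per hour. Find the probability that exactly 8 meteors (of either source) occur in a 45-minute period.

0.0575

Independent Poisson processes superpose: combined rate λ = 1.7 + 4.7 = 6.4 per hour.
Over the interval, μ = 6.4 × 0.75 = 4.8 (a 45-minute period = 0.75 hours).
P(N = 8) = e^(−4.8) · 4.8^8/8! ≈ 0.0575.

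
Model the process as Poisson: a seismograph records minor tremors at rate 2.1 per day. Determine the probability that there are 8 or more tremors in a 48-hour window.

0.0639

Over the interval, μ = 2.1 × 2 = 4.2 (a 48-hour window = 2 days).
P(N ≥ 8) = 1 − P(N ≤ 7) = 1 − Σ_{j=0}^{7} e^(−μ) μ^j/j! ≈ 0.0639.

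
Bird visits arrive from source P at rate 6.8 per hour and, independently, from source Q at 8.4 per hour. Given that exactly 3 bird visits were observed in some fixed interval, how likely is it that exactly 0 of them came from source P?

0.1688

Given the total, each event is independently from source P with probability p = λ_P/(λ_P+λ_Q) = 6.8/15.2 ≈ 0.4474.
So K ~ Binomial(3, 6.8/15.2): P(K = 0) = C(3,0) · (6.8/15.2)^0 · (8.4/15.2)^3 ≈ 0.1688.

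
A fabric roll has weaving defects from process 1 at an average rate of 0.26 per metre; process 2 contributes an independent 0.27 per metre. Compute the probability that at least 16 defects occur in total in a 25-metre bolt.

0.2589

Independent Poisson processes superpose: combined rate λ = 0.26 + 0.27 = 0.53 per metre.
Over the interval, μ = 0.53 × 25 = 13.25 (a 25-metre bolt = 25 metres).
P(N ≥ 16) = 1 − P(N ≤ 15) ≈ 0.2589.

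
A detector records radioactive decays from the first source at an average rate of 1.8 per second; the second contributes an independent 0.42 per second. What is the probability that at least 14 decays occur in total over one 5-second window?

0.2281

Independent Poisson processes superpose: combined rate λ = 1.8 + 0.42 = 2.22 per second.
Over the interval, μ = 2.22 × 5 = 11.1 (a 5-second window = 5 seconds).
P(N ≥ 14) = 1 − P(N ≤ 13) ≈ 0.2281.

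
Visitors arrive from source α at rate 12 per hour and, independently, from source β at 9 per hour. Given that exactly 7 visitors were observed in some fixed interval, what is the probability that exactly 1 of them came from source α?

Given the total, each event is independently from source α with probability p = λ_α/(λ_α+λ_β) = 12/21 ≈ 0.5714.
So K ~ Binomial(7, 12/21): P(K = 1) = C(7,1) · (12/21)^1 · (9/21)^6 ≈ 0.0248.

0.0248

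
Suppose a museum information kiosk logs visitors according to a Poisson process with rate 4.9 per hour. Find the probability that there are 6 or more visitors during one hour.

With mean μ = 4.9 per hour,
P(N ≥ 6) = 1 − P(N ≤ 5) = 1 − Σ_{j=0}^{5} e^(−μ) μ^j/j! ≈ 0.3665.

0.3665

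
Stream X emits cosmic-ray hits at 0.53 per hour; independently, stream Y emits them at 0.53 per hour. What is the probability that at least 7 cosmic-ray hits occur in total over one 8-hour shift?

0.7417

Independent Poisson processes superpose: combined rate λ = 0.53 + 0.53 = 1.06 per hour.
Over the interval, μ = 1.06 × 8 = 8.48 (an 8-hour shift = 8 hours).
P(N ≥ 7) = 1 − P(N ≤ 6) ≈ 0.7417.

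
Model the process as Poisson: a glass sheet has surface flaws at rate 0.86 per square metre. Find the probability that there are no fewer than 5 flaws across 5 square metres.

Over the interval, μ = 0.86 × 5 = 4.3 (5 square metres).
P(N ≥ 5) = 1 − P(N ≤ 4) = 1 − Σ_{j=0}^{4} e^(−μ) μ^j/j! ≈ 0.4296.

0.4296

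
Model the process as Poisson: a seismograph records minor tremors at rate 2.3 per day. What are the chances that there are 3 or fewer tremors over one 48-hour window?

Over the interval, μ = 2.3 × 2 = 4.6 (a 48-hour window = 2 days).
P(N ≤ 3) = Σ_{j=0}^{3} e^(−μ) μ^j/j! ≈ 0.3257.

0.3257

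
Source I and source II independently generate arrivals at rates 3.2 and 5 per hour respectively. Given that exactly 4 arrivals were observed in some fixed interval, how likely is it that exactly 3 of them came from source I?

0.1450

Given the total, each event is independently from source I with probability p = λ_I/(λ_I+λ_II) = 3.2/8.2 ≈ 0.3902.
So K ~ Binomial(4, 3.2/8.2): P(K = 3) = C(4,3) · (3.2/8.2)^3 · (5/8.2)^1 ≈ 0.1450.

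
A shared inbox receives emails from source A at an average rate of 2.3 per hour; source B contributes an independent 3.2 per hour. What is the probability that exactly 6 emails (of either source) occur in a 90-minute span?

Independent Poisson processes superpose: combined rate λ = 2.3 + 3.2 = 5.5 per hour.
Over the interval, μ = 5.5 × 1.5 = 8.25 (a 90-minute span = 1.5 hours).
P(N = 6) = e^(−8.25) · 8.25^6/6! ≈ 0.1144.

0.1144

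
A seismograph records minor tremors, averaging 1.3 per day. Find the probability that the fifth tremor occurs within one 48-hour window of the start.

0.1226

Over the interval, μ = 1.3 × 2 = 2.6 (a 48-hour window = 2 days).
The fifth arrival falls in the interval iff at least 5 events occur there: P(S_5 ≤ t) = P(N ≥ 5) = 1 − P(N ≤ 4) ≈ 0.1226.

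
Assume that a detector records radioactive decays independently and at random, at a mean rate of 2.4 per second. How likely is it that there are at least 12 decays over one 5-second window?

Over the interval, μ = 2.4 × 5 = 12 (a 5-second window = 5 seconds).
P(N ≥ 12) = 1 − P(N ≤ 11) = 1 − Σ_{j=0}^{11} e^(−μ) μ^j/j! ≈ 0.5384.

0.5384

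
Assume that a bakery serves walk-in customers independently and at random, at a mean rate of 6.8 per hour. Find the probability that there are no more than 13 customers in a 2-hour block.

0.5074

Over the interval, μ = 6.8 × 2 = 13.6 (a 2-hour block = 2 hours).
P(N ≤ 13) = Σ_{j=0}^{13} e^(−μ) μ^j/j! ≈ 0.5074.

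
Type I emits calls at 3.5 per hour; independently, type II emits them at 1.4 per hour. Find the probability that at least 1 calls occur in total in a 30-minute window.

Independent Poisson processes superpose: combined rate λ = 3.5 + 1.4 = 4.9 per hour.
Over the interval, μ = 4.9 × 0.5 = 2.45 (a 30-minute window = 0.5 hours).
P(N ≥ 1) = 1 − P(N ≤ 0) ≈ 0.9137.

0.9137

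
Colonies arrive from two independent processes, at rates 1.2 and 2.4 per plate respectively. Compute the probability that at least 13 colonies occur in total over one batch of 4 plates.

0.6797

Independent Poisson processes superpose: combined rate λ = 1.2 + 2.4 = 3.6 per plate.
Over the interval, μ = 3.6 × 4 = 14.4 (a batch of 4 plates = 4 plates).
P(N ≥ 13) = 1 − P(N ≤ 12) ≈ 0.6797.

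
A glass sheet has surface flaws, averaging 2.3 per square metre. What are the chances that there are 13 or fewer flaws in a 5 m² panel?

0.7330

Over the interval, μ = 2.3 × 5 = 11.5 (a 5 m² panel = 5 square metres).
P(N ≤ 13) = Σ_{j=0}^{13} e^(−μ) μ^j/j! ≈ 0.7330.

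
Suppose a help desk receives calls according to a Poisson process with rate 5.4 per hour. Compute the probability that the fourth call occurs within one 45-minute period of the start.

0.5762

Over the interval, μ = 5.4 × 0.75 = 4.05 (a 45-minute period = 0.75 hours).
The fourth arrival falls in the interval iff at least 4 events occur there: P(S_4 ≤ t) = P(N ≥ 4) = 1 − P(N ≤ 3) ≈ 0.5762.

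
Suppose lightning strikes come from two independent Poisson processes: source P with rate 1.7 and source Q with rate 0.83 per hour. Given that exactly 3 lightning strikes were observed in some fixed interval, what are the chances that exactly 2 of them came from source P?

0.4444

Given the total, each event is independently from source P with probability p = λ_P/(λ_P+λ_Q) = 1.7/2.53 ≈ 0.6719.
So K ~ Binomial(3, 1.7/2.53): P(K = 2) = C(3,2) · (1.7/2.53)^2 · (0.83/2.53)^1 ≈ 0.4444.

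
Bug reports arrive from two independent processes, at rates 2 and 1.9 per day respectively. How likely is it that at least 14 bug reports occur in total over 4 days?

Independent Poisson processes superpose: combined rate λ = 2 + 1.9 = 3.9 per day.
Over the interval, μ = 3.9 × 4 = 15.6 (4 days).
P(N ≥ 14) = 1 − P(N ≤ 13) ≈ 0.6917.

0.6917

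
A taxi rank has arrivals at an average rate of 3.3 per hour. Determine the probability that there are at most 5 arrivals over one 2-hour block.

0.3547

Over the interval, μ = 3.3 × 2 = 6.6 (a 2-hour block = 2 hours).
P(N ≤ 5) = Σ_{j=0}^{5} e^(−μ) μ^j/j! ≈ 0.3547.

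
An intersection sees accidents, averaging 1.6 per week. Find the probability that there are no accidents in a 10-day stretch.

0.1017

Over the interval, μ = 1.6 × 10/7 ≈ 2.28571 (a 10-day stretch = 10/7 weeks).
P(N = 0) = e^(−μ) μ^0/0! = e^(−2.28571) · 2.28571^0/1 ≈ 0.1017.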